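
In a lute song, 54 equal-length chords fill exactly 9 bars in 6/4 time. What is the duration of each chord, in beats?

9 bars × 6 beats/bar = 54 beats total.
54 beats ÷ 54 chords = 1 beats per chord.
(That is a quarter note.)

1 beat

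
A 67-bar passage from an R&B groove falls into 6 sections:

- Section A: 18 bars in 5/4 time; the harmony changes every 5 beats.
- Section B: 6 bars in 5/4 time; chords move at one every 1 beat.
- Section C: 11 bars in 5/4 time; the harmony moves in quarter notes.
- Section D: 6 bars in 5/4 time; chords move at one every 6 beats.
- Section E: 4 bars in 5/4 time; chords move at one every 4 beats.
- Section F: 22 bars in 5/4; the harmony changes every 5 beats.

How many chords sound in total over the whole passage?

135 chords

A: 18·5 = 90 beats, 90/5 = 18 chords.
B: 6·5 = 30 beats, 30/1 = 30 chords.
C: 11·5 = 55 beats, 55/1 = 55 chords.
D: 6·5 = 30 beats, 30/6 = 5 chords.
E: 4·5 = 20 beats, 20/4 = 5 chords.
F: 22·5 = 110 beats, 110/5 = 22 chords.
Total: 18 + 30 + 55 + 5 + 5 + 22 = 135.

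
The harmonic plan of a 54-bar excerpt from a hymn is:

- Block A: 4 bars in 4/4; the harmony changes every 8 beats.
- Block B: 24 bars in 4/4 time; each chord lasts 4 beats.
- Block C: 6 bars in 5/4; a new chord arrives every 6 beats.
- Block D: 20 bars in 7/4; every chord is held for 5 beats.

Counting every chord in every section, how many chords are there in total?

59 chords

A: 4·4 = 16 beats, 16/8 = 2 chords.
B: 24·4 = 96 beats, 96/4 = 24 chords.
C: 6·5 = 30 beats, 30/6 = 5 chords.
D: 20·7 = 140 beats, 140/5 = 28 chords.
Total: 2 + 24 + 5 + 28 = 59.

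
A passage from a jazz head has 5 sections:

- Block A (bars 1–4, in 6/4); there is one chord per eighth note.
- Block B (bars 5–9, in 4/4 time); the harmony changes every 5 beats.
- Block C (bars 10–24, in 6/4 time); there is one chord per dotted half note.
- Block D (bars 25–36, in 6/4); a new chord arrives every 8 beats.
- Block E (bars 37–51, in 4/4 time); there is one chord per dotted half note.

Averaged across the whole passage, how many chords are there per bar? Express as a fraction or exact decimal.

A: 4 bars of 6 beats is 24 beats; at 0.5 beats each that's 48 chords.
B: 5 bars of 4 beats is 20 beats; at 5 beats each that's 4 chords.
C: 15 bars of 6 beats is 90 beats; at 3 beats each that's 30 chords.
D: 12 bars of 6 beats is 72 beats; at 8 beats each that's 9 chords.
E: 15 bars of 4 beats is 60 beats; at 3 beats each that's 20 chords.
Overall: 111 chords over 51 bars → 111/51 = 37/17 chords per bar.

37/17 chords per bar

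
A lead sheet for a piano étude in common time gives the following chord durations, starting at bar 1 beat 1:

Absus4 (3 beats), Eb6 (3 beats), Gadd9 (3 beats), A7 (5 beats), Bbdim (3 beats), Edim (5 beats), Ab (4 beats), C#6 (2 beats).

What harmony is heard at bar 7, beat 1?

Ab

Beat 1 of bar 7 is beat (7−1)×4 + 1 = 25 overall.
Running totals: Absus4 ends at 3, Eb6 ends at 6, Gadd9 ends at 9, A7 ends at 14, Bbdim ends at 17, Edim ends at 22, Ab ends at 26.
Beat 25 falls within Ab.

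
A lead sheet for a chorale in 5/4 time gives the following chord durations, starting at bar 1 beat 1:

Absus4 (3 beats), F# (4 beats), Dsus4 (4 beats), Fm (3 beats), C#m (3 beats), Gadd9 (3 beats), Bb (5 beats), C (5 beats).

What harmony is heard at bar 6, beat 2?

C

Beat 2 of bar 6 is beat (6−1)×5 + 2 = 27 overall.
Running totals: Absus4 ends at 3, F# ends at 7, Dsus4 ends at 11, Fm ends at 14, C#m ends at 17, Gadd9 ends at 20, Bb ends at 25, C ends at 30.
Beat 27 falls within C.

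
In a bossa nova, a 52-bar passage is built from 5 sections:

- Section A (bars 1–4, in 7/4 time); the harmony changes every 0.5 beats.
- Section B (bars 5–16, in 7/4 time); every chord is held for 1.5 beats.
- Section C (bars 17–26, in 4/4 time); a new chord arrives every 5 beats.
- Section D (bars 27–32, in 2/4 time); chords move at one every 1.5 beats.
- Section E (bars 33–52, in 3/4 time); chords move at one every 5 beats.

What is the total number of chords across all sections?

A has 28 beats and chords last 0.5 each, so 56 chords.
B has 84 beats and chords last 1.5 each, so 56 chords.
C has 40 beats and chords last 5 each, so 8 chords.
D has 12 beats and chords last 1.5 each, so 8 chords.
E has 60 beats and chords last 5 each, so 12 chords.
Total: 56 + 56 + 8 + 8 + 12 = 140.

140 chords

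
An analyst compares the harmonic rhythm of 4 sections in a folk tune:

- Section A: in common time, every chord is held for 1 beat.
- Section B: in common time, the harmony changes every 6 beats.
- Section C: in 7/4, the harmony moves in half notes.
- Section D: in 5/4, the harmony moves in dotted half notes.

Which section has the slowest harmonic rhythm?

Section B

A: each chord is 1 beat in 4/4, so 4 per bar.
B: each chord is 6 beats in 4/4, so 2/3 per bar.
C: each chord is 2 beats in 7/4, so 3.5 per bar.
D: each chord is 3 beats in 5/4, so 5/3 per bar.
Slowest is B at 2/3 chords/bar.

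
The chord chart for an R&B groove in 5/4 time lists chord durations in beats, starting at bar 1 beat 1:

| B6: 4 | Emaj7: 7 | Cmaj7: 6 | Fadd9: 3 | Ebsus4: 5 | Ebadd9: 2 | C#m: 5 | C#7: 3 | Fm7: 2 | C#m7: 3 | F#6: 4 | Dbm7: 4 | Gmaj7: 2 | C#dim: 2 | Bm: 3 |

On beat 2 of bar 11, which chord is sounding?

Beat 2 of bar 11 is beat (11−1)×5 + 2 = 52 overall.
Running totals: B6 ends at 4, Emaj7 ends at 11, Cmaj7 ends at 17, Fadd9 ends at 20, Ebsus4 ends at 25, Ebadd9 ends at 27, C#m ends at 32, C#7 ends at 35, Fm7 ends at 37, C#m7 ends at 40, F#6 ends at 44, Dbm7 ends at 48, Gmaj7 ends at 50, C#dim ends at 52.
Beat 52 falls within C#dim.

C#dim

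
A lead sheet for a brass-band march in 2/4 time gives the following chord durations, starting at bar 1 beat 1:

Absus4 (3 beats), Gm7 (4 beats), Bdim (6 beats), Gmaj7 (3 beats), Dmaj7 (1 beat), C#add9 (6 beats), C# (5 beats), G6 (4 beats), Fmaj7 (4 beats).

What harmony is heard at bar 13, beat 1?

C#

Beat 1 of bar 13 is beat (13−1)×2 + 1 = 25 overall.
Running totals: Absus4 ends at 3, Gm7 ends at 7, Bdim ends at 13, Gmaj7 ends at 16, Dmaj7 ends at 17, C#add9 ends at 23, C# ends at 28.
Beat 25 falls within C#.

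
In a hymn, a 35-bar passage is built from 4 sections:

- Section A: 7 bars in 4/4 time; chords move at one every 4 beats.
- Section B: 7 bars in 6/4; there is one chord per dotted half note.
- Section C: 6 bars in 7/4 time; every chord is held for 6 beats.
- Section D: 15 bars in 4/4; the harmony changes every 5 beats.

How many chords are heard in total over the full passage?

A has 28 beats and chords last 4 each, so 7 chords.
B has 42 beats and chords last 3 each, so 14 chords.
C has 42 beats and chords last 6 each, so 7 chords.
D has 60 beats and chords last 5 each, so 12 chords.
Total: 7 + 14 + 7 + 12 = 40.

40 chords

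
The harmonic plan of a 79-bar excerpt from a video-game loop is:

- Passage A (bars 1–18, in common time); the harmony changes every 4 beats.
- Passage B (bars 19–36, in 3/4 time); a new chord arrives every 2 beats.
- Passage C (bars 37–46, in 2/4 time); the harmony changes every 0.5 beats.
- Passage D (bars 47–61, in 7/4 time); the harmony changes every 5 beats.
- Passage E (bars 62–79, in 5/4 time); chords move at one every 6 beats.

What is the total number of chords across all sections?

121 chords

A: 18·4 = 72 beats, 72/4 = 18 chords.
B: 18·3 = 54 beats, 54/2 = 27 chords.
C: 10·2 = 20 beats, 20/0.5 = 40 chords.
D: 15·7 = 105 beats, 105/5 = 21 chords.
E: 18·5 = 90 beats, 90/6 = 15 chords.
Total: 18 + 27 + 40 + 21 + 15 = 121.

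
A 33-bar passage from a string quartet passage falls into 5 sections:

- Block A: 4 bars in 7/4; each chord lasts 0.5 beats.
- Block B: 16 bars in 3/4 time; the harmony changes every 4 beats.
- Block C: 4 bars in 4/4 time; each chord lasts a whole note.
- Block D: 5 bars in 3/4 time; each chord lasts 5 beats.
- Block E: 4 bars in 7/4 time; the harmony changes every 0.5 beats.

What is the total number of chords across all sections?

131 chords

A: 4·7 = 28 beats, 28/0.5 = 56 chords.
B: 16·3 = 48 beats, 48/4 = 12 chords.
C: 4·4 = 16 beats, 16/4 = 4 chords.
D: 5·3 = 15 beats, 15/5 = 3 chords.
E: 4·7 = 28 beats, 28/0.5 = 56 chords.
Total: 56 + 12 + 4 + 3 + 56 = 131.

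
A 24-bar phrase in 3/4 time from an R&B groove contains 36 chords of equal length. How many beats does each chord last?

2 beats

24 bars × 3 beats/bar = 72 beats total.
72 beats ÷ 36 chords = 2 beats per chord.
(That is a half note.)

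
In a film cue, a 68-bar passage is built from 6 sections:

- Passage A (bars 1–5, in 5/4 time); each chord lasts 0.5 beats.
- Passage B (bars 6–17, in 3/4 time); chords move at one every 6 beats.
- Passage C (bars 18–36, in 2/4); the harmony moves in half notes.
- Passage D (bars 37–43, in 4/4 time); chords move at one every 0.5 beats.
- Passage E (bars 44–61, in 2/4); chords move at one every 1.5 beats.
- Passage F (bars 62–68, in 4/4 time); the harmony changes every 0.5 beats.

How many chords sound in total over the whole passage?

211 chords

A has 25 beats and chords last 0.5 each, so 50 chords.
B has 36 beats and chords last 6 each, so 6 chords.
C has 38 beats and chords last 2 each, so 19 chords.
D has 28 beats and chords last 0.5 each, so 56 chords.
E has 36 beats and chords last 1.5 each, so 24 chords.
F has 28 beats and chords last 0.5 each, so 56 chords.
Total: 50 + 6 + 19 + 56 + 24 + 56 = 211.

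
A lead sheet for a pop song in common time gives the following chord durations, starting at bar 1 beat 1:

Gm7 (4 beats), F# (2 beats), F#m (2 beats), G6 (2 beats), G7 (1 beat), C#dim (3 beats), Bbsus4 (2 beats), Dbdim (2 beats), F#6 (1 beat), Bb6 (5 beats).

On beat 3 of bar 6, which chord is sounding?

Beat 3 of bar 6 is beat (6−1)×4 + 3 = 23 overall.
Running totals: Gm7 ends at 4, F# ends at 6, F#m ends at 8, G6 ends at 10, G7 ends at 11, C#dim ends at 14, Bbsus4 ends at 16, Dbdim ends at 18, F#6 ends at 19, Bb6 ends at 24.
Beat 23 falls within Bb6.

Bb6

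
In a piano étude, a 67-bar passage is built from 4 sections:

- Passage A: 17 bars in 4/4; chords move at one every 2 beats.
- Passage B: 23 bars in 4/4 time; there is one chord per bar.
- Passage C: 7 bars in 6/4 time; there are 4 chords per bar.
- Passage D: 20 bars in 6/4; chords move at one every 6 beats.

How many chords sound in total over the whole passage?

105 chords

A: 17·4 = 68 beats, 68/2 = 34 chords.
B: 23·4 = 92 beats, 92/4 = 23 chords.
C: 7·6 = 42 beats, 42/1.5 = 28 chords.
D: 20·6 = 120 beats, 120/6 = 20 chords.
Total: 34 + 23 + 28 + 20 = 105.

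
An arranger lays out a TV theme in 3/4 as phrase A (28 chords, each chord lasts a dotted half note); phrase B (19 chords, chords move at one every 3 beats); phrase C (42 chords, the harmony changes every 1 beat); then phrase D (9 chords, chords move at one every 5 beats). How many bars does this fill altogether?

A: 28 × 3 = 84 beats = 28 bars.
B: 19 × 3 = 57 beats = 19 bars.
C: 42 × 1 = 42 beats = 14 bars.
D: 9 × 5 = 45 beats = 15 bars.
Total: 28 + 19 + 14 + 15 = 76 bars.

76 bars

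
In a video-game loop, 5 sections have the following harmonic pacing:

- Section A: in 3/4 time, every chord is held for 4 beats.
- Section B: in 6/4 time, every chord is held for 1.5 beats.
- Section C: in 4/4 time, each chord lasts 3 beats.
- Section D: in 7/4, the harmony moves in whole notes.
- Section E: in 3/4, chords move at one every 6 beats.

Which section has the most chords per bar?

Section B

A: 3 beats/bar ÷ 4 beats/chord = 0.75 chords/bar.
B: 6 beats/bar ÷ 1.5 beats/chord = 4 chords/bar.
C: 4 beats/bar ÷ 3 beats/chord = 4/3 chords/bar.
D: 7 beats/bar ÷ 4 beats/chord = 1.75 chords/bar.
E: 3 beats/bar ÷ 6 beats/chord = 0.5 chords/bar.
Fastest is B at 4 chords/bar.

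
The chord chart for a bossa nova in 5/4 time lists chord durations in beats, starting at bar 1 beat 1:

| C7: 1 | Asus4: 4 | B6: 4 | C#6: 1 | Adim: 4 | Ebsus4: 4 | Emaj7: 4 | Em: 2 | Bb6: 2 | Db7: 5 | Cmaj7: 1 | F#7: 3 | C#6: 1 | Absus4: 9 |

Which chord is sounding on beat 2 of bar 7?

Beat 2 of bar 7 is beat (7−1)×5 + 2 = 32 overall.
Running totals: C7 ends at 1, Asus4 ends at 5, B6 ends at 9, C#6 ends at 10, Adim ends at 14, Ebsus4 ends at 18, Emaj7 ends at 22, Em ends at 24, Bb6 ends at 26, Db7 ends at 31, Cmaj7 ends at 32.
Beat 32 falls within Cmaj7.

Cmaj7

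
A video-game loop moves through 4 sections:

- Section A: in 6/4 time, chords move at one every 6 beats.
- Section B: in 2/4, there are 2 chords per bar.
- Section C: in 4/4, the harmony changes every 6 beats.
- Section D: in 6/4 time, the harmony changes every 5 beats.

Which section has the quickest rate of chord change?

Section B

A: 6 beats/bar ÷ 6 beats/chord = 1 chord/bar.
B: 2 beats/bar ÷ 1 beat/chord = 2 chords/bar.
C: 4 beats/bar ÷ 6 beats/chord = 2/3 chords/bar.
D: 6 beats/bar ÷ 5 beats/chord = 1.2 chords/bar.
Fastest is B at 2 chords/bar.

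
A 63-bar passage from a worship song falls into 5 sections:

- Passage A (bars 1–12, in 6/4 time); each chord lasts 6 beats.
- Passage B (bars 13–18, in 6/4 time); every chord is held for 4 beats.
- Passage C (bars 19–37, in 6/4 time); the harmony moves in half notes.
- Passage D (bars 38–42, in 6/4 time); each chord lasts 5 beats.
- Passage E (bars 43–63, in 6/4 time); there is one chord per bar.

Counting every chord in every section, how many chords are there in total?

105 chords

A has 72 beats and chords last 6 each, so 12 chords.
B has 36 beats and chords last 4 each, so 9 chords.
C has 114 beats and chords last 2 each, so 57 chords.
D has 30 beats and chords last 5 each, so 6 chords.
E has 126 beats and chords last 6 each, so 21 chords.
Total: 12 + 9 + 57 + 6 + 21 = 105.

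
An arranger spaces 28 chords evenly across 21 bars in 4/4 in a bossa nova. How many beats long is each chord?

3 beats

21 bars × 4 beats/bar = 84 beats total.
84 beats ÷ 28 chords = 3 beats per chord.
(That is a dotted half note.)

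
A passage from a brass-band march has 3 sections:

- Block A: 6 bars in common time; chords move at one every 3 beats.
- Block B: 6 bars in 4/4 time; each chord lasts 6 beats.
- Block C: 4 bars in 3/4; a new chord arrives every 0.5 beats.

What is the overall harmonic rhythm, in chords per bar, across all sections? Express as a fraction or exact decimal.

2.25 chords per bar

A: 6 × 4 = 24 beats ÷ 3 = 8 chords.
B: 6 × 4 = 24 beats ÷ 6 = 4 chords.
C: 4 × 3 = 12 beats ÷ 0.5 = 24 chords.
Overall: 36 chords over 16 bars → 36/16 = 2.25 chords per bar.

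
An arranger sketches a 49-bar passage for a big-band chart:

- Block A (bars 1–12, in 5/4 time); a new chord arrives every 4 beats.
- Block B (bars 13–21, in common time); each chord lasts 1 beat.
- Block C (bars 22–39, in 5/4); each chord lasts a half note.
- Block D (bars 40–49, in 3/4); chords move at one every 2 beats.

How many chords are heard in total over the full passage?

111 chords

A: 12·5 = 60 beats, 60/4 = 15 chords.
B: 9·4 = 36 beats, 36/1 = 36 chords.
C: 18·5 = 90 beats, 90/2 = 45 chords.
D: 10·3 = 30 beats, 30/2 = 15 chords.
Total: 15 + 36 + 45 + 15 = 111.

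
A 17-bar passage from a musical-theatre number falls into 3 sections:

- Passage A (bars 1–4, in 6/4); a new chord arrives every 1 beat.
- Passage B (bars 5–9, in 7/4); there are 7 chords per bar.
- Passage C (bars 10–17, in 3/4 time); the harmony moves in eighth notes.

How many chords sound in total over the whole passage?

107 chords

A: 4·6 = 24 beats, 24/1 = 24 chords.
B: 5·7 = 35 beats, 35/1 = 35 chords.
C: 8·3 = 24 beats, 24/0.5 = 48 chords.
Total: 24 + 35 + 48 = 107.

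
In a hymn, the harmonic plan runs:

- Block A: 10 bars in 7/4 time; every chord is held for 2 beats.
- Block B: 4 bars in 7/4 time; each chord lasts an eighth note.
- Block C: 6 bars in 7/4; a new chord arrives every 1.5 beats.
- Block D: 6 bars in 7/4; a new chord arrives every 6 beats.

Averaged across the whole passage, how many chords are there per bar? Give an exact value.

63/13 chords per bar

A: 10 bars of 7 beats is 70 beats; at 2 beats each that's 35 chords.
B: 4 bars of 7 beats is 28 beats; at 0.5 beats each that's 56 chords.
C: 6 bars of 7 beats is 42 beats; at 1.5 beats each that's 28 chords.
D: 6 bars of 7 beats is 42 beats; at 6 beats each that's 7 chords.
Overall: 126 chords over 26 bars → 126/26 = 63/13 chords per bar.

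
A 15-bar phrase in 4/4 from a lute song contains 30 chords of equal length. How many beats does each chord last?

2 beats

15 bars × 4 beats/bar = 60 beats total.
60 beats ÷ 30 chords = 2 beats per chord.
(That is a half note.)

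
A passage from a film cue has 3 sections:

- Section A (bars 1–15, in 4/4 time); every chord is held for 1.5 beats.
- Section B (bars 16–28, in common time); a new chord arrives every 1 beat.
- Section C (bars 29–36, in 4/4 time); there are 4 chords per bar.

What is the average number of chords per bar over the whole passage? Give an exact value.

31/9 chords per bar

A: 15 × 4 = 60 beats ÷ 1.5 = 40 chords.
B: 13 × 4 = 52 beats ÷ 1 = 52 chords.
C: 8 × 4 = 32 beats ÷ 1 = 32 chords.
Overall: 124 chords over 36 bars → 124/36 = 31/9 chords per bar.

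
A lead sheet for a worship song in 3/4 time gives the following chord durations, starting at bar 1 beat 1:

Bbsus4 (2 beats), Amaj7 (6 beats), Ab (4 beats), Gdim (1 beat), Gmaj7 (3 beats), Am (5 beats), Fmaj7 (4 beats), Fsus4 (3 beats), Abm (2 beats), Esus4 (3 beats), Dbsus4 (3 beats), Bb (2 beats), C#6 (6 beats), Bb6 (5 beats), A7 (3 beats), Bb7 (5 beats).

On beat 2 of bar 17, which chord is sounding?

Beat 2 of bar 17 is beat (17−1)×3 + 2 = 50 overall.
Running totals: Bbsus4 ends at 2, Amaj7 ends at 8, Ab ends at 12, Gdim ends at 13, Gmaj7 ends at 16, Am ends at 21, Fmaj7 ends at 25, Fsus4 ends at 28, Abm ends at 30, Esus4 ends at 33, Dbsus4 ends at 36, Bb ends at 38, C#6 ends at 44, Bb6 ends at 49, A7 ends at 52.
Beat 50 falls within A7.

A7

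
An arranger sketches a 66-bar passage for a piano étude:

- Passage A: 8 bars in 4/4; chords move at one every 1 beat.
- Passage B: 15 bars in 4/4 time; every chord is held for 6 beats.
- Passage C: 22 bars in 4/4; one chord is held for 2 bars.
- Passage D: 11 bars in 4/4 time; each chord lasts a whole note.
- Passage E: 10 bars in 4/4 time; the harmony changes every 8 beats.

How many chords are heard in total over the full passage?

A: 8·4 = 32 beats, 32/1 = 32 chords.
B: 15·4 = 60 beats, 60/6 = 10 chords.
C: 22·4 = 88 beats, 88/8 = 11 chords.
D: 11·4 = 44 beats, 44/4 = 11 chords.
E: 10·4 = 40 beats, 40/8 = 5 chords.
Total: 32 + 10 + 11 + 11 + 5 = 69.

69 chords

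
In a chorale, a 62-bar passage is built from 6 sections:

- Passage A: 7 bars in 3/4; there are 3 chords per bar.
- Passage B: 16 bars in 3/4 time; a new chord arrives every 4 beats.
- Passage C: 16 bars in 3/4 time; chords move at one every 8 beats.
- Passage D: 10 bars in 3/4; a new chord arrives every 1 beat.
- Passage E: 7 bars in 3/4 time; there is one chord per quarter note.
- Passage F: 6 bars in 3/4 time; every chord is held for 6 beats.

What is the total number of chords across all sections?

93 chords

A has 21 beats and chords last 1 each, so 21 chords.
B has 48 beats and chords last 4 each, so 12 chords.
C has 48 beats and chords last 8 each, so 6 chords.
D has 30 beats and chords last 1 each, so 30 chords.
E has 21 beats and chords last 1 each, so 21 chords.
F has 18 beats and chords last 6 each, so 3 chords.
Total: 21 + 12 + 6 + 30 + 21 + 3 = 93.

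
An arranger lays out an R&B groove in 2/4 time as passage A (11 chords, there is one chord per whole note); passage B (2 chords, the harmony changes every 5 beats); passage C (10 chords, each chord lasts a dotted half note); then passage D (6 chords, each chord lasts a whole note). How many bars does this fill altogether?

A: 11 × 4 = 44 beats = 22 bars.
B: 2 × 5 = 10 beats = 5 bars.
C: 10 × 3 = 30 beats = 15 bars.
D: 6 × 4 = 24 beats = 12 bars.
Total: 22 + 5 + 15 + 12 = 54 bars.

54 bars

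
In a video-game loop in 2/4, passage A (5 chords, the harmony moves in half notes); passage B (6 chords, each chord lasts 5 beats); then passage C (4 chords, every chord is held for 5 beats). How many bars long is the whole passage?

A: 5 × 2 = 10 beats = 5 bars.
B: 6 × 5 = 30 beats = 15 bars.
C: 4 × 5 = 20 beats = 10 bars.
Total: 5 + 15 + 10 = 30 bars.

30 bars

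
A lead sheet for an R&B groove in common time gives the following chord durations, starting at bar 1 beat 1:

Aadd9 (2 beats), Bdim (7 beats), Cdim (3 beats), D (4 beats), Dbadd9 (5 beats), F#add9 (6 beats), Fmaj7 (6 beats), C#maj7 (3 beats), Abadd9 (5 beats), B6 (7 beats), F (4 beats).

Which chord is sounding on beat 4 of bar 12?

B6

Beat 4 of bar 12 is beat (12−1)×4 + 4 = 48 overall.
Running totals: Aadd9 ends at 2, Bdim ends at 9, Cdim ends at 12, D ends at 16, Dbadd9 ends at 21, F#add9 ends at 27, Fmaj7 ends at 33, C#maj7 ends at 36, Abadd9 ends at 41, B6 ends at 48.
Beat 48 falls within B6.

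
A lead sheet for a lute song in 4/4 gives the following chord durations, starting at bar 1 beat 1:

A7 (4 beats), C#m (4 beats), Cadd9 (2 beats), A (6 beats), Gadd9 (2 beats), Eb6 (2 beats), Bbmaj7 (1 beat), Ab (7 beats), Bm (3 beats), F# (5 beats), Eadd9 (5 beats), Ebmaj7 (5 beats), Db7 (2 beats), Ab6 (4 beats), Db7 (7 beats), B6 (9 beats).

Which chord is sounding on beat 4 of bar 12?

Beat 4 of bar 12 is beat (12−1)×4 + 4 = 48 overall.
Running totals: A7 ends at 4, C#m ends at 8, Cadd9 ends at 10, A ends at 16, Gadd9 ends at 18, Eb6 ends at 20, Bbmaj7 ends at 21, Ab ends at 28, Bm ends at 31, F# ends at 36, Eadd9 ends at 41, Ebmaj7 ends at 46, Db7 ends at 48.
Beat 48 falls within Db7.

Db7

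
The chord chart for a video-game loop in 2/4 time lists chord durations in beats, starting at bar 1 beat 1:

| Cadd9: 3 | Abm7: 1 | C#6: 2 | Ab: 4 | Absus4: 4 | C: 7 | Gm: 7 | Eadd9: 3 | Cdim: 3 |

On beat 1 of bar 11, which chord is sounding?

C

Beat 1 of bar 11 is beat (11−1)×2 + 1 = 21 overall.
Running totals: Cadd9 ends at 3, Abm7 ends at 4, C#6 ends at 6, Ab ends at 10, Absus4 ends at 14, C ends at 21.
Beat 21 falls within C.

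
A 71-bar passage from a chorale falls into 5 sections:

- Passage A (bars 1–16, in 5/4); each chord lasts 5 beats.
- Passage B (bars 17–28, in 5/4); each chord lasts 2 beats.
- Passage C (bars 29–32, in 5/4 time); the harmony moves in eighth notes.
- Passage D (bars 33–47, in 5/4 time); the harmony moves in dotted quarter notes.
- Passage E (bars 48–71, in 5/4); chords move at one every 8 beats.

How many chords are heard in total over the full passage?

A has 80 beats and chords last 5 each, so 16 chords.
B has 60 beats and chords last 2 each, so 30 chords.
C has 20 beats and chords last 0.5 each, so 40 chords.
D has 75 beats and chords last 1.5 each, so 50 chords.
E has 120 beats and chords last 8 each, so 15 chords.
Total: 16 + 30 + 40 + 50 + 15 = 151.

151 chords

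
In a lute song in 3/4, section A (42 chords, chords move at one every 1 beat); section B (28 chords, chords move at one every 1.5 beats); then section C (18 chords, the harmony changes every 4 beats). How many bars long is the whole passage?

A: 42 × 1 = 42 beats = 14 bars.
B: 28 × 1.5 = 42 beats = 14 bars.
C: 18 × 4 = 72 beats = 24 bars.
Total: 14 + 14 + 24 = 52 bars.

52 bars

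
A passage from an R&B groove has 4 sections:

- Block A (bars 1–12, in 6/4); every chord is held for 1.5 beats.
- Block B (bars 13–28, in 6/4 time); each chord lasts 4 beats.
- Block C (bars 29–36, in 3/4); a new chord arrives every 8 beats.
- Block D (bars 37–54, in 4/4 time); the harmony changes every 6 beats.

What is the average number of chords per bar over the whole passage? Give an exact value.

A: 12 bars of 6 beats is 72 beats; at 1.5 beats each that's 48 chords.
B: 16 bars of 6 beats is 96 beats; at 4 beats each that's 24 chords.
C: 8 bars of 3 beats is 24 beats; at 8 beats each that's 3 chords.
D: 18 bars of 4 beats is 72 beats; at 6 beats each that's 12 chords.
Overall: 87 chords over 54 bars → 87/54 = 29/18 chords per bar.

29/18 chords per bar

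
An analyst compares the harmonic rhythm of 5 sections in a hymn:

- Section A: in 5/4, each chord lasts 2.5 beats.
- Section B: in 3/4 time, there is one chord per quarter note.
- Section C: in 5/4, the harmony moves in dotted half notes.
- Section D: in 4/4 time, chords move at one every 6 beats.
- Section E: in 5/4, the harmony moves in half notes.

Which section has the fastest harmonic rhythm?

Section B

A: each chord is 2.5 beats in 5/4, so 2 per bar.
B: each chord is 1 beat in 3/4, so 3 per bar.
C: each chord is 3 beats in 5/4, so 5/3 per bar.
D: each chord is 6 beats in 4/4, so 2/3 per bar.
E: each chord is 2 beats in 5/4, so 2.5 per bar.
Fastest is B at 3 chords/bar.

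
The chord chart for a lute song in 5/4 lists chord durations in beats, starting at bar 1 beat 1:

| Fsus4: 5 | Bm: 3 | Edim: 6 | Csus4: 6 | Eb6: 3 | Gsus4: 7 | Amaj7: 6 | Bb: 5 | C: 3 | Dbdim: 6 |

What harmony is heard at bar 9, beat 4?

C

Beat 4 of bar 9 is beat (9−1)×5 + 4 = 44 overall.
Running totals: Fsus4 ends at 5, Bm ends at 8, Edim ends at 14, Csus4 ends at 20, Eb6 ends at 23, Gsus4 ends at 30, Amaj7 ends at 36, Bb ends at 41, C ends at 44.
Beat 44 falls within C.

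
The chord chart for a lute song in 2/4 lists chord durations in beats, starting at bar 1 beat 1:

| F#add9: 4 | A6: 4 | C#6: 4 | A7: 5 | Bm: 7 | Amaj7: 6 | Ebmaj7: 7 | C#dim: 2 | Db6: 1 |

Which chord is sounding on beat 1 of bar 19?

Beat 1 of bar 19 is beat (19−1)×2 + 1 = 37 overall.
Running totals: F#add9 ends at 4, A6 ends at 8, C#6 ends at 12, A7 ends at 17, Bm ends at 24, Amaj7 ends at 30, Ebmaj7 ends at 37.
Beat 37 falls within Ebmaj7.

Ebmaj7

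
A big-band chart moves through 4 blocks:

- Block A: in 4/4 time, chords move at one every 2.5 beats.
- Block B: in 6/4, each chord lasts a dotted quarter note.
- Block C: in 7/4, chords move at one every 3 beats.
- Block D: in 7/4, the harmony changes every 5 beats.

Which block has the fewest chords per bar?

A: each chord is 2.5 beats in 4/4, so 1.6 per bar.
B: each chord is 1.5 beats in 6/4, so 4 per bar.
C: each chord is 3 beats in 7/4, so 7/3 per bar.
D: each chord is 5 beats in 7/4, so 1.4 per bar.
Slowest is D at 1.4 chords/bar.

Block D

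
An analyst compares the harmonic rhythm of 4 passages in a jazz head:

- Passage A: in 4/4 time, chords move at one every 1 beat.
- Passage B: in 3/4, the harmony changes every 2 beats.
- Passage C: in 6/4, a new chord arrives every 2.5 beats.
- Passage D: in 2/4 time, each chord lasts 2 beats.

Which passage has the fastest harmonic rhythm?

Passage A

A: 4 beats/bar ÷ 1 beat/chord = 4 chords/bar.
B: 3 beats/bar ÷ 2 beats/chord = 1.5 chords/bar.
C: 6 beats/bar ÷ 2.5 beats/chord = 2.4 chords/bar.
D: 2 beats/bar ÷ 2 beats/chord = 1 chord/bar.
Fastest is A at 4 chords/bar.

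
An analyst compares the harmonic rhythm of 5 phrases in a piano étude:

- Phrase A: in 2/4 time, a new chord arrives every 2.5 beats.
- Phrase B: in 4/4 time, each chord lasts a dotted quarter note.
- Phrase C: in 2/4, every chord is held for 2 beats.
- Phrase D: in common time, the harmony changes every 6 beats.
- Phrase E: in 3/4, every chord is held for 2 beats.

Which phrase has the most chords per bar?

A: each chord is 2.5 beats in 2/4, so 0.8 per bar.
B: each chord is 1.5 beats in 4/4, so 8/3 per bar.
C: each chord is 2 beats in 2/4, so 1 per bar.
D: each chord is 6 beats in 4/4, so 2/3 per bar.
E: each chord is 2 beats in 3/4, so 1.5 per bar.
Fastest is B at 8/3 chords/bar.

Phrase B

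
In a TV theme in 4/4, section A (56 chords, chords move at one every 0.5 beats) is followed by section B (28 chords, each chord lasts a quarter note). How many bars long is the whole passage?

14 bars

A: 56 × 0.5 = 28 beats = 7 bars.
B: 28 × 1 = 28 beats = 7 bars.
Total: 7 + 7 = 14 bars.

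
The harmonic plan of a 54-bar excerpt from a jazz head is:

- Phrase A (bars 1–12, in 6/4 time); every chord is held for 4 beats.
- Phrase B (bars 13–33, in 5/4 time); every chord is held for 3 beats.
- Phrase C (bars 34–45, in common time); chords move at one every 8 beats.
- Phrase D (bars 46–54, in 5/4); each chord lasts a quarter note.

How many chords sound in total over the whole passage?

104 chords

A has 72 beats and chords last 4 each, so 18 chords.
B has 105 beats and chords last 3 each, so 35 chords.
C has 48 beats and chords last 8 each, so 6 chords.
D has 45 beats and chords last 1 each, so 45 chords.
Total: 18 + 35 + 6 + 45 = 104.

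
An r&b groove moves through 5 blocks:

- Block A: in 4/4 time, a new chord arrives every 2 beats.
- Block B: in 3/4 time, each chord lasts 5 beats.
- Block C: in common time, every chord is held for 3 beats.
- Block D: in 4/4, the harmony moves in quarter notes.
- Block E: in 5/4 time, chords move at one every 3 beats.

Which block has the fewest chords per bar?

Block B

A: 4 beats/bar ÷ 2 beats/chord = 2 chords/bar.
B: 3 beats/bar ÷ 5 beats/chord = 0.6 chords/bar.
C: 4 beats/bar ÷ 3 beats/chord = 4/3 chords/bar.
D: 4 beats/bar ÷ 1 beat/chord = 4 chords/bar.
E: 5 beats/bar ÷ 3 beats/chord = 5/3 chords/bar.
Slowest is B at 0.6 chords/bar.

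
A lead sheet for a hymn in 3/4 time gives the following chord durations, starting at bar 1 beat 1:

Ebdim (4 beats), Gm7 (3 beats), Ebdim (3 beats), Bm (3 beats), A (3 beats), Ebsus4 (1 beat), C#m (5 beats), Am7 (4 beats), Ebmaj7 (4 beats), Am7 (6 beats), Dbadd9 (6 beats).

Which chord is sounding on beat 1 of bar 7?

Beat 1 of bar 7 is beat (7−1)×3 + 1 = 19 overall.
Running totals: Ebdim ends at 4, Gm7 ends at 7, Ebdim ends at 10, Bm ends at 13, A ends at 16, Ebsus4 ends at 17, C#m ends at 22.
Beat 19 falls within C#m.

C#m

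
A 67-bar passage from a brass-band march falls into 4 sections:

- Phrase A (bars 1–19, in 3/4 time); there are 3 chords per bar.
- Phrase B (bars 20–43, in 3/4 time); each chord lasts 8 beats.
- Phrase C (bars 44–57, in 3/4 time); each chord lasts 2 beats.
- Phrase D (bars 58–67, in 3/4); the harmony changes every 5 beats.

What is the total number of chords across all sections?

93 chords

A has 57 beats and chords last 1 each, so 57 chords.
B has 72 beats and chords last 8 each, so 9 chords.
C has 42 beats and chords last 2 each, so 21 chords.
D has 30 beats and chords last 5 each, so 6 chords.
Total: 57 + 9 + 21 + 6 = 93.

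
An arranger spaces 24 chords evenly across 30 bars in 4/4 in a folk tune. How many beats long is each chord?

30 bars × 4 beats/bar = 120 beats total.
120 beats ÷ 24 chords = 5 beats per chord.

5 beats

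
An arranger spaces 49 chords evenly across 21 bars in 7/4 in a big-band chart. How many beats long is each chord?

3 beats

21 bars × 7 beats/bar = 147 beats total.
147 beats ÷ 49 chords = 3 beats per chord.
(That is a dotted half note.)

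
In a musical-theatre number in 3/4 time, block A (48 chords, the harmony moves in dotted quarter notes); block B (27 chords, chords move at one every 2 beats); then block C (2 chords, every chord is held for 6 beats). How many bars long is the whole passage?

A: 48 × 1.5 = 72 beats = 24 bars.
B: 27 × 2 = 54 beats = 18 bars.
C: 2 × 6 = 12 beats = 4 bars.
Total: 24 + 18 + 4 = 46 bars.

46 bars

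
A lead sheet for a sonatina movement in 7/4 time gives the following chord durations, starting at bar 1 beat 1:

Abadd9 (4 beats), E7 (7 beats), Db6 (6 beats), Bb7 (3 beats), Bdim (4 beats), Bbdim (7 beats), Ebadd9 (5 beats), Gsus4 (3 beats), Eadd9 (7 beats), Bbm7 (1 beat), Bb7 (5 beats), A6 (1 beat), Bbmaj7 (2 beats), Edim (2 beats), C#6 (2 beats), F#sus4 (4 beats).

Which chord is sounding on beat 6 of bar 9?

F#sus4

Beat 6 of bar 9 is beat (9−1)×7 + 6 = 62 overall.
Running totals: Abadd9 ends at 4, E7 ends at 11, Db6 ends at 17, Bb7 ends at 20, Bdim ends at 24, Bbdim ends at 31, Ebadd9 ends at 36, Gsus4 ends at 39, Eadd9 ends at 46, Bbm7 ends at 47, Bb7 ends at 52, A6 ends at 53, Bbmaj7 ends at 55, Edim ends at 57, C#6 ends at 59, F#sus4 ends at 63.
Beat 62 falls within F#sus4.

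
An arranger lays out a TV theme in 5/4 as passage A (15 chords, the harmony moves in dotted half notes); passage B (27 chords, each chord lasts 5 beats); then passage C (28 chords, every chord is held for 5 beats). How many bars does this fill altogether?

64 bars

A: 15 × 3 = 45 beats = 9 bars.
B: 27 × 5 = 135 beats = 27 bars.
C: 28 × 5 = 140 beats = 28 bars.
Total: 9 + 27 + 28 = 64 bars.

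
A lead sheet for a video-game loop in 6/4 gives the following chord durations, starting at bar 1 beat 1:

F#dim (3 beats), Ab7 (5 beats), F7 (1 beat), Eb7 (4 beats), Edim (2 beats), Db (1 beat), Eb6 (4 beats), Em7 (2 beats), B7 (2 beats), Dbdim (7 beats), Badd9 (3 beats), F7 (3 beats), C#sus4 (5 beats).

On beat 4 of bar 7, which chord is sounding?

C#sus4

Beat 4 of bar 7 is beat (7−1)×6 + 4 = 40 overall.
Running totals: F#dim ends at 3, Ab7 ends at 8, F7 ends at 9, Eb7 ends at 13, Edim ends at 15, Db ends at 16, Eb6 ends at 20, Em7 ends at 22, B7 ends at 24, Dbdim ends at 31, Badd9 ends at 34, F7 ends at 37, C#sus4 ends at 42.
Beat 40 falls within C#sus4.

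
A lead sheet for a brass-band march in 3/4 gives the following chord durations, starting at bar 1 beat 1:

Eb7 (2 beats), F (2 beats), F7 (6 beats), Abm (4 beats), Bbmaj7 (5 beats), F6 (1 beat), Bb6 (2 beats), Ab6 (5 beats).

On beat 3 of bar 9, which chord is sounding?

Ab6

Beat 3 of bar 9 is beat (9−1)×3 + 3 = 27 overall.
Running totals: Eb7 ends at 2, F ends at 4, F7 ends at 10, Abm ends at 14, Bbmaj7 ends at 19, F6 ends at 20, Bb6 ends at 22, Ab6 ends at 27.
Beat 27 falls within Ab6.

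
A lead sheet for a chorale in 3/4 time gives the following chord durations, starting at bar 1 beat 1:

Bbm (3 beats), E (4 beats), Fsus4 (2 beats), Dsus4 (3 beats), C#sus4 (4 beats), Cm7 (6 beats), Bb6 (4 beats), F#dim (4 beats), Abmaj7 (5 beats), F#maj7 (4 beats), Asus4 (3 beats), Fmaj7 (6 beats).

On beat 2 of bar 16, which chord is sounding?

Beat 2 of bar 16 is beat (16−1)×3 + 2 = 47 overall.
Running totals: Bbm ends at 3, E ends at 7, Fsus4 ends at 9, Dsus4 ends at 12, C#sus4 ends at 16, Cm7 ends at 22, Bb6 ends at 26, F#dim ends at 30, Abmaj7 ends at 35, F#maj7 ends at 39, Asus4 ends at 42, Fmaj7 ends at 48.
Beat 47 falls within Fmaj7.

Fmaj7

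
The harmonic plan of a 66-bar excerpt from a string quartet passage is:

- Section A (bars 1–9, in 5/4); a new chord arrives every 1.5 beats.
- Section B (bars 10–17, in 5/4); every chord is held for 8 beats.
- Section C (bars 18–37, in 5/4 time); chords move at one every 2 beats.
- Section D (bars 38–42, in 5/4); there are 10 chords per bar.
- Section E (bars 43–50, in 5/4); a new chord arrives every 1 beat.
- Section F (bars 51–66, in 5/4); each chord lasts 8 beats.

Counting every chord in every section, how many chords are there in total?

A: 9 bars × 5 beats = 45 beats; 1.5 beats/chord → 30 chords.
B: 8 bars × 5 beats = 40 beats; 8 beats/chord → 5 chords.
C: 20 bars × 5 beats = 100 beats; 2 beats/chord → 50 chords.
D: 5 bars × 5 beats = 25 beats; 0.5 beats/chord → 50 chords.
E: 8 bars × 5 beats = 40 beats; 1 beat/chord → 40 chords.
F: 16 bars × 5 beats = 80 beats; 8 beats/chord → 10 chords.
Total: 30 + 5 + 50 + 50 + 40 + 10 = 185.

185 chords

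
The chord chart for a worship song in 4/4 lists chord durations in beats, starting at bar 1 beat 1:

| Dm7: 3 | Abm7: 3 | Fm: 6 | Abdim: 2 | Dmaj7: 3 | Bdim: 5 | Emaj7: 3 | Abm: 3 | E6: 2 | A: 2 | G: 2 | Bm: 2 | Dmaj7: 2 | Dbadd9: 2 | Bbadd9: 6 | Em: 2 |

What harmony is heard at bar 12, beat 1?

Bbadd9

Beat 1 of bar 12 is beat (12−1)×4 + 1 = 45 overall.
Running totals: Dm7 ends at 3, Abm7 ends at 6, Fm ends at 12, Abdim ends at 14, Dmaj7 ends at 17, Bdim ends at 22, Emaj7 ends at 25, Abm ends at 28, E6 ends at 30, A ends at 32, G ends at 34, Bm ends at 36, Dmaj7 ends at 38, Dbadd9 ends at 40, Bbadd9 ends at 46.
Beat 45 falls within Bbadd9.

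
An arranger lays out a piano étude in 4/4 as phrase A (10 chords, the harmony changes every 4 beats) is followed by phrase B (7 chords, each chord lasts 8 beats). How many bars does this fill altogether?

24 bars

A: 10 × 4 = 40 beats = 10 bars.
B: 7 × 8 = 56 beats = 14 bars.
Total: 10 + 14 = 24 bars.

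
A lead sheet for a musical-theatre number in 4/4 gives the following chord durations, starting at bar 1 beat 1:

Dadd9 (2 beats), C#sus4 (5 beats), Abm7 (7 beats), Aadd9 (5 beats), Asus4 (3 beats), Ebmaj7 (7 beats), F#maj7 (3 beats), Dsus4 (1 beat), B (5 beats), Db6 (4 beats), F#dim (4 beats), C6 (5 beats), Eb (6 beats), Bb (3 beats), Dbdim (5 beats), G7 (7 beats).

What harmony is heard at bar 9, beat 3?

B

Beat 3 of bar 9 is beat (9−1)×4 + 3 = 35 overall.
Running totals: Dadd9 ends at 2, C#sus4 ends at 7, Abm7 ends at 14, Aadd9 ends at 19, Asus4 ends at 22, Ebmaj7 ends at 29, F#maj7 ends at 32, Dsus4 ends at 33, B ends at 38.
Beat 35 falls within B.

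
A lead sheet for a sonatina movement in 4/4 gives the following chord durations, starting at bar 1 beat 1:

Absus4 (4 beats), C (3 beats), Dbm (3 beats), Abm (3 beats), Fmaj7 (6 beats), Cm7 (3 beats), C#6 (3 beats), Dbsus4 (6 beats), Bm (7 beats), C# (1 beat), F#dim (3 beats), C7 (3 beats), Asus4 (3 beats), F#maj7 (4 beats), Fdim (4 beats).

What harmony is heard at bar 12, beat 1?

Beat 1 of bar 12 is beat (12−1)×4 + 1 = 45 overall.
Running totals: Absus4 ends at 4, C ends at 7, Dbm ends at 10, Abm ends at 13, Fmaj7 ends at 19, Cm7 ends at 22, C#6 ends at 25, Dbsus4 ends at 31, Bm ends at 38, C# ends at 39, F#dim ends at 42, C7 ends at 45.
Beat 45 falls within C7.

C7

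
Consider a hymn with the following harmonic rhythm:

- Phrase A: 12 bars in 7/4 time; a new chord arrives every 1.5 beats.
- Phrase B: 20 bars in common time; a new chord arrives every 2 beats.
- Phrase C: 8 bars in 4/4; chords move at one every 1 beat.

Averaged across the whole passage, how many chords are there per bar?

A: 12 × 7 = 84 beats ÷ 1.5 = 56 chords.
B: 20 × 4 = 80 beats ÷ 2 = 40 chords.
C: 8 × 4 = 32 beats ÷ 1 = 32 chords.
Overall: 128 chords over 40 bars → 128/40 = 3.2 chords per bar.

3.2 chords per bar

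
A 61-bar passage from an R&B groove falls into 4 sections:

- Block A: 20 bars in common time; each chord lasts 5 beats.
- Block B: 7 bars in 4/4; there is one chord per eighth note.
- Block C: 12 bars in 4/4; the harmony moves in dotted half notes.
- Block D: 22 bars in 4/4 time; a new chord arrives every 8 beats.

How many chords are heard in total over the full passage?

A: 20·4 = 80 beats, 80/5 = 16 chords.
B: 7·4 = 28 beats, 28/0.5 = 56 chords.
C: 12·4 = 48 beats, 48/3 = 16 chords.
D: 22·4 = 88 beats, 88/8 = 11 chords.
Total: 16 + 56 + 16 + 11 = 99.

99 chords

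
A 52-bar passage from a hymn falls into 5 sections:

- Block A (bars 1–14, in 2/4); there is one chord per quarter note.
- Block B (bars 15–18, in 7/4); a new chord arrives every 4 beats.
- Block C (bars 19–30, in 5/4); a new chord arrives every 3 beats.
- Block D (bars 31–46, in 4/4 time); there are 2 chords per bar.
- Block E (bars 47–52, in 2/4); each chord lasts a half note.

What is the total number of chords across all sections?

A has 28 beats and chords last 1 each, so 28 chords.
B has 28 beats and chords last 4 each, so 7 chords.
C has 60 beats and chords last 3 each, so 20 chords.
D has 64 beats and chords last 2 each, so 32 chords.
E has 12 beats and chords last 2 each, so 6 chords.
Total: 28 + 7 + 20 + 32 + 6 = 93.

93 chords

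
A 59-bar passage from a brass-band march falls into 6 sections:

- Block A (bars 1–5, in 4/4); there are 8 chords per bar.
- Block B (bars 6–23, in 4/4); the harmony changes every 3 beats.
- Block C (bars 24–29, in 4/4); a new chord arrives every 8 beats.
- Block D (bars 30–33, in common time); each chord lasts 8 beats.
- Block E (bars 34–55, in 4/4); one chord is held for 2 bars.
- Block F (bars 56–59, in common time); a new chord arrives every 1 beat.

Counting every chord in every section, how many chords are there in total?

A: 5·4 = 20 beats, 20/0.5 = 40 chords.
B: 18·4 = 72 beats, 72/3 = 24 chords.
C: 6·4 = 24 beats, 24/8 = 3 chords.
D: 4·4 = 16 beats, 16/8 = 2 chords.
E: 22·4 = 88 beats, 88/8 = 11 chords.
F: 4·4 = 16 beats, 16/1 = 16 chords.
Total: 40 + 24 + 3 + 2 + 11 + 16 = 96.

96 chords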